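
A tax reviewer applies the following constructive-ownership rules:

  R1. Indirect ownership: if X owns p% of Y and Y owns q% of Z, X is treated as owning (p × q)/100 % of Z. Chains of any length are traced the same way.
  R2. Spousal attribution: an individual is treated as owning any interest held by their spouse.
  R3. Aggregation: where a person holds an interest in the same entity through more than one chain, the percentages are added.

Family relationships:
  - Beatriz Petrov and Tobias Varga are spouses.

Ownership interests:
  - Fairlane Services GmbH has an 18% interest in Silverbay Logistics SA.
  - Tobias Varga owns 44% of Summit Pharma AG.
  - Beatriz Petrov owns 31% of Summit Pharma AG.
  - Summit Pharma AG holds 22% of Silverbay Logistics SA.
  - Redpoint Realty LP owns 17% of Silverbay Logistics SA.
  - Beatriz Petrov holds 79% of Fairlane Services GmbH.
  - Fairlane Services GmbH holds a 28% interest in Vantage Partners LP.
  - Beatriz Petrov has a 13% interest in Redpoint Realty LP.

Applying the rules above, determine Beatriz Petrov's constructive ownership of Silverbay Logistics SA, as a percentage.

32.93%

By spousal attribution (R2), Beatriz Petrov is treated as also owning Tobias Varga's interest in Summit Pharma AG, giving 31% + 44% = 75%.
Chain via Summit Pharma AG (R1): 75% × 22% = 16.5% of Silverbay Logistics SA.
Chain via Fairlane Services GmbH (R1): 79% × 18% = 14.22% of Silverbay Logistics SA.
Chain via Redpoint Realty LP (R1): 13% × 17% = 2.21% of Silverbay Logistics SA.
Aggregating (R3): 16.5% + 14.22% + 2.21% = 32.93%.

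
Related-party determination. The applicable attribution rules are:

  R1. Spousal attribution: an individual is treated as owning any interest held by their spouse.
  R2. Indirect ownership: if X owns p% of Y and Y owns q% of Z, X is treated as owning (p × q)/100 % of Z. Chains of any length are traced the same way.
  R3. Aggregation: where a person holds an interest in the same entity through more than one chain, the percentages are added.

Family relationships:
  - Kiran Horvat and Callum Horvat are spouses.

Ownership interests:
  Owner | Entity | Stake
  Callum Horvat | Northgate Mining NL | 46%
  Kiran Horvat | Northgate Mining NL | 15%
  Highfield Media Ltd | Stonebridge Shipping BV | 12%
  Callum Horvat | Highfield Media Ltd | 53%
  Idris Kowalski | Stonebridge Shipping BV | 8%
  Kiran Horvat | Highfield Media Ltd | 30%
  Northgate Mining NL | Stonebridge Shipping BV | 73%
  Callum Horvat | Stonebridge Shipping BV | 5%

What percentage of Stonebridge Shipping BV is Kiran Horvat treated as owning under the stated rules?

59.49%

By spousal attribution (R1), Kiran Horvat is treated as also owning Callum Horvat's interest in Highfield Media Ltd, giving 30% + 53% = 83%.
By spousal attribution (R1), Kiran Horvat is treated as also owning Callum Horvat's interest in Northgate Mining NL, giving 15% + 46% = 61%.
By spousal attribution (R1), Kiran Horvat is treated as owning Callum Horvat's 5% interest in Stonebridge Shipping BV.
Chain via Highfield Media Ltd (R2): 83% × 12% = 9.96% of Stonebridge Shipping BV.
Chain via Northgate Mining NL (R2): 61% × 73% = 44.53% of Stonebridge Shipping BV.
Direct interest in Stonebridge Shipping BV: 5%.
Aggregating (R3): 9.96% + 44.53% + 5% = 59.49%.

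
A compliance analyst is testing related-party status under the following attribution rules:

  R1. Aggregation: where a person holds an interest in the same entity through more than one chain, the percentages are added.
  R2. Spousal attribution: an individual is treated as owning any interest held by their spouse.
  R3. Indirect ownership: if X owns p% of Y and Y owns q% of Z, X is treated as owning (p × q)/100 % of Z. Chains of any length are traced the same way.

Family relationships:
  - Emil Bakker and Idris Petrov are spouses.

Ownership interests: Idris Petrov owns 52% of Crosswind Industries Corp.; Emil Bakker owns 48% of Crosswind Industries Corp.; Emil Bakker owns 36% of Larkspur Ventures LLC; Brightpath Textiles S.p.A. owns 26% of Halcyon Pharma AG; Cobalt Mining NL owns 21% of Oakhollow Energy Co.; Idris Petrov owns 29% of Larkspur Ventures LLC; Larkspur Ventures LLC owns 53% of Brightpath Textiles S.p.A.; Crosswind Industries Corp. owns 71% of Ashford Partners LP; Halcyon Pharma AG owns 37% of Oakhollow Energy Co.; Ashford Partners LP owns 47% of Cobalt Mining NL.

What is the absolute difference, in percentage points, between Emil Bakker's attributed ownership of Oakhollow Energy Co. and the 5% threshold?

5.32179

By spousal attribution (R2), Emil Bakker is treated as also owning Idris Petrov's interest in Crosswind Industries Corp, giving 48% + 52% = 100%.
By spousal attribution (R2), Emil Bakker is treated as also owning Idris Petrov's interest in Larkspur Ventures LLC, giving 36% + 29% = 65%.
Chain via Crosswind Industries Corp. → Ashford Partners LP → Cobalt Mining NL (R3): 100% × 71% × 47% × 21% = 7.0077% of Oakhollow Energy Co.
Chain via Larkspur Ventures LLC → Brightpath Textiles S.p.A. → Halcyon Pharma AG (R3): 65% × 53% × 26% × 37% = 3.31409% of Oakhollow Energy Co.
Aggregating (R1): 7.0077% + 3.31409% = 10.32179%.
10.32179% exceeds the 5% threshold by 5.32179 percentage points.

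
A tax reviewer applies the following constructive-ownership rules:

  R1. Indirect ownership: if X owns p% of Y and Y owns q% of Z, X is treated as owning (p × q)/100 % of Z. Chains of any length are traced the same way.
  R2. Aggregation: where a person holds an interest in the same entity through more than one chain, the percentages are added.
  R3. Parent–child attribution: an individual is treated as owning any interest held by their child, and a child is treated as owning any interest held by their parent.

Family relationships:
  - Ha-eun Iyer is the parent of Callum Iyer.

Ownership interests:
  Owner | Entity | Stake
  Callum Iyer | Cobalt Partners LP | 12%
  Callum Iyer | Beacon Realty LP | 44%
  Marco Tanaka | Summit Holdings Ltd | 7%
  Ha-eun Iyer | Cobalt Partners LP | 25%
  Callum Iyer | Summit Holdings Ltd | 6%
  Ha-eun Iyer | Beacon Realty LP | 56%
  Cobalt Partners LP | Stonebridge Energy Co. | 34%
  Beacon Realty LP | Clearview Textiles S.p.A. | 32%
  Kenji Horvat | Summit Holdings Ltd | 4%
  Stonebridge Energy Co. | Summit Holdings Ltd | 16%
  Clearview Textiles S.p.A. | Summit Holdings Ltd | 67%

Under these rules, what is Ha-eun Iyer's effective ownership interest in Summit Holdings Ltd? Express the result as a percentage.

29.4528%

By parent–child attribution (R3), Ha-eun Iyer is treated as also owning Callum Iyer's interest in Cobalt Partners LP, giving 25% + 12% = 37%.
By parent–child attribution (R3), Ha-eun Iyer is treated as also owning Callum Iyer's interest in Beacon Realty LP, giving 56% + 44% = 100%.
By parent–child attribution (R3), Ha-eun Iyer is treated as owning Callum Iyer's 6% interest in Summit Holdings Ltd.
Chain via Cobalt Partners LP → Stonebridge Energy Co. (R1): 37% × 34% × 16% = 2.0128% of Summit Holdings Ltd.
Chain via Beacon Realty LP → Clearview Textiles S.p.A. (R1): 100% × 32% × 67% = 21.44% of Summit Holdings Ltd.
Direct interest in Summit Holdings Ltd: 6%.
Aggregating (R2): 2.0128% + 21.44% + 6% = 29.4528%.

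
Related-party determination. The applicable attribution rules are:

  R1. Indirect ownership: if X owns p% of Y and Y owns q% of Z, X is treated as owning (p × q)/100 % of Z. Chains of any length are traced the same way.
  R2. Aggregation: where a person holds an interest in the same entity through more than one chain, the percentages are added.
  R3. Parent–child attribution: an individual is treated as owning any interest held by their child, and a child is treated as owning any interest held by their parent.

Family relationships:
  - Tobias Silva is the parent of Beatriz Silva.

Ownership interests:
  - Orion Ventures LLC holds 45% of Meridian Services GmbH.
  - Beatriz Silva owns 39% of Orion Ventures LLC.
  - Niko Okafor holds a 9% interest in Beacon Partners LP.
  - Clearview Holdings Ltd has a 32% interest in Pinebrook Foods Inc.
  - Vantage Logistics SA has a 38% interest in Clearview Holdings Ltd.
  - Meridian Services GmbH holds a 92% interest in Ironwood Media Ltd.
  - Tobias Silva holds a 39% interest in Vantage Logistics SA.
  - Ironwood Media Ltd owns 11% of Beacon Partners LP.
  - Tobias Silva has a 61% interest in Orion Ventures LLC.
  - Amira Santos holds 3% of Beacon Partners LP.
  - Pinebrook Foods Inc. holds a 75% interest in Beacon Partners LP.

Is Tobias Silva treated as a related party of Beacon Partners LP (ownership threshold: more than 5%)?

Yes

By parent–child attribution (R3), Tobias Silva is treated as also owning Beatriz Silva's interest in Orion Ventures LLC, giving 61% + 39% = 100%.
Chain via Vantage Logistics SA → Clearview Holdings Ltd → Pinebrook Foods Inc. (R1): 39% × 38% × 32% × 75% = 3.5568% of Beacon Partners LP.
Chain via Orion Ventures LLC → Meridian Services GmbH → Ironwood Media Ltd (R1): 100% × 45% × 92% × 11% = 4.554% of Beacon Partners LP.
Aggregating (R2): 3.5568% + 4.554% = 8.1108%.
8.1108% exceeds the 5% threshold, so Tobias is a related party to Beacon Partners LP.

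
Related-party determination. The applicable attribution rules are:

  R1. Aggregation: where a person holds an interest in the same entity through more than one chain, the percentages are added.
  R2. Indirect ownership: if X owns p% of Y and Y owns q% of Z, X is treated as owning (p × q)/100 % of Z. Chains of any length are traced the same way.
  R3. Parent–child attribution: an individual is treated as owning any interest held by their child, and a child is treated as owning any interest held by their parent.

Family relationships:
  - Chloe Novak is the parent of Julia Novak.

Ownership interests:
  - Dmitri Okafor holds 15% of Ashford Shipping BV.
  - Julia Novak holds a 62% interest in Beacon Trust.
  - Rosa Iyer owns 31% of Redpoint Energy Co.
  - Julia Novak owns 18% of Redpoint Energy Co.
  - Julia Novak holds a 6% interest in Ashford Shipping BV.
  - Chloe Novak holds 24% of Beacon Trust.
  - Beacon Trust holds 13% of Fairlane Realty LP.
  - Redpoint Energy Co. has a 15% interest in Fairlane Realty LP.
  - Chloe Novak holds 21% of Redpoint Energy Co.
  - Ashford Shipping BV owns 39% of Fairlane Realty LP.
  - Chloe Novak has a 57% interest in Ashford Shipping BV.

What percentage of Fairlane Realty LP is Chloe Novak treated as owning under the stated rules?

41.6%

By parent–child attribution (R3), Chloe Novak is treated as also owning Julia Novak's interest in Redpoint Energy Co, giving 21% + 18% = 39%.
By parent–child attribution (R3), Chloe Novak is treated as also owning Julia Novak's interest in Beacon Trust, giving 24% + 62% = 86%.
By parent–child attribution (R3), Chloe Novak is treated as also owning Julia Novak's interest in Ashford Shipping BV, giving 57% + 6% = 63%.
Chain via Redpoint Energy Co. (R2): 39% × 15% = 5.85% of Fairlane Realty LP.
Chain via Beacon Trust (R2): 86% × 13% = 11.18% of Fairlane Realty LP.
Chain via Ashford Shipping BV (R2): 63% × 39% = 24.57% of Fairlane Realty LP.
Aggregating (R1): 5.85% + 11.18% + 24.57% = 41.6%.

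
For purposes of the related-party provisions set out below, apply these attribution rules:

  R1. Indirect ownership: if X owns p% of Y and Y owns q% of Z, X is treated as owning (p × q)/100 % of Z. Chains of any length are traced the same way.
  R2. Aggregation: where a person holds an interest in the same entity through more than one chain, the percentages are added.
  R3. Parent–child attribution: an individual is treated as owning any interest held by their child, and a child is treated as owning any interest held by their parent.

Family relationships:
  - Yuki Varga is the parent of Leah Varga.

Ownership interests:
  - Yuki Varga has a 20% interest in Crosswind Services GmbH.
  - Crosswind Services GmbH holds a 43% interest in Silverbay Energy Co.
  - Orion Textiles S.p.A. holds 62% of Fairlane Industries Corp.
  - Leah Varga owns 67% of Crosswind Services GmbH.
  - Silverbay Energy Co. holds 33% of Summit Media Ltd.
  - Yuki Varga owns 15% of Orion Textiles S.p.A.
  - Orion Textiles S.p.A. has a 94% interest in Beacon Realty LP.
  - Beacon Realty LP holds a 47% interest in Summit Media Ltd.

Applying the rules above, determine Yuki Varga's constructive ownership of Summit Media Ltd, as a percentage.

By parent–child attribution (R3), Yuki Varga is treated as also owning Leah Varga's interest in Crosswind Services GmbH, giving 20% + 67% = 87%.
Chain via Crosswind Services GmbH → Silverbay Energy Co. (R1): 87% × 43% × 33% = 12.3453% of Summit Media Ltd.
Chain via Orion Textiles S.p.A. → Beacon Realty LP (R1): 15% × 94% × 47% = 6.627% of Summit Media Ltd.
Aggregating (R2): 12.3453% + 6.627% = 18.9723%.

18.9723%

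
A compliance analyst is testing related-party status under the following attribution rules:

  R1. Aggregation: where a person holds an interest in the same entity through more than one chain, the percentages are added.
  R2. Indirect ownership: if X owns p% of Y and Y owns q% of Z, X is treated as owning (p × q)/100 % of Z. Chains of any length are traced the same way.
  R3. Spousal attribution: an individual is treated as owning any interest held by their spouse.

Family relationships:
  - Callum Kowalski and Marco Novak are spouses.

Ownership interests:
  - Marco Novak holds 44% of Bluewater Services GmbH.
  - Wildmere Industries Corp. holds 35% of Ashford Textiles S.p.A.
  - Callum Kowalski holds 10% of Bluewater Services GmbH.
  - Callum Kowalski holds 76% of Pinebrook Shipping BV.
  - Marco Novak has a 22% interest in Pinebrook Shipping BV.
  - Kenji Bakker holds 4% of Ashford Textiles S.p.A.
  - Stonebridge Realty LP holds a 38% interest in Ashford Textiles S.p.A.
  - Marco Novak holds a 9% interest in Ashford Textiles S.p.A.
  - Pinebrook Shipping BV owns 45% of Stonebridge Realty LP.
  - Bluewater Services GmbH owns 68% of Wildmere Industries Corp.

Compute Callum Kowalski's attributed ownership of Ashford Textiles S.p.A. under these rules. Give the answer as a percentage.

38.61%

By spousal attribution (R3), Callum Kowalski is treated as also owning Marco Novak's interest in Pinebrook Shipping BV, giving 76% + 22% = 98%.
By spousal attribution (R3), Callum Kowalski is treated as also owning Marco Novak's interest in Bluewater Services GmbH, giving 10% + 44% = 54%.
By spousal attribution (R3), Callum Kowalski is treated as owning Marco Novak's 9% interest in Ashford Textiles S.p.A.
Chain via Pinebrook Shipping BV → Stonebridge Realty LP (R2): 98% × 45% × 38% = 16.758% of Ashford Textiles S.p.A.
Chain via Bluewater Services GmbH → Wildmere Industries Corp. (R2): 54% × 68% × 35% = 12.852% of Ashford Textiles S.p.A.
Direct interest in Ashford Textiles S.p.A: 9%.
Aggregating (R1): 16.758% + 12.852% + 9% = 38.61%.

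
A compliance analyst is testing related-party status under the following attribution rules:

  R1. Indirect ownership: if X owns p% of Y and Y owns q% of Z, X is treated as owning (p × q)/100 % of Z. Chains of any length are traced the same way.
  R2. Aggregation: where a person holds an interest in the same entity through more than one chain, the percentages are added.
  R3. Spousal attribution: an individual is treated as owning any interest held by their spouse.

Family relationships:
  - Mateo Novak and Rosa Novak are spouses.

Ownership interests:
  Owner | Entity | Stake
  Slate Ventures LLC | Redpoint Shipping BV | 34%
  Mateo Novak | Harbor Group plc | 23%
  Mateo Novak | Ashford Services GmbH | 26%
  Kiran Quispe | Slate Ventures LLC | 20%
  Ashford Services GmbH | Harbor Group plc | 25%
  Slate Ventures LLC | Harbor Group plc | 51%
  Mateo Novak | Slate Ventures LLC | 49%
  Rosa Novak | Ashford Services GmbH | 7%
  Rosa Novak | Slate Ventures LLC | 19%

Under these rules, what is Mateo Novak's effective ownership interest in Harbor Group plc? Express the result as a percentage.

65.93%

By spousal attribution (R3), Mateo Novak is treated as also owning Rosa Novak's interest in Ashford Services GmbH, giving 26% + 7% = 33%.
By spousal attribution (R3), Mateo Novak is treated as also owning Rosa Novak's interest in Slate Ventures LLC, giving 49% + 19% = 68%.
Chain via Ashford Services GmbH (R1): 33% × 25% = 8.25% of Harbor Group plc.
Chain via Slate Ventures LLC (R1): 68% × 51% = 34.68% of Harbor Group plc.
Direct interest in Harbor Group plc: 23%.
Aggregating (R2): 8.25% + 34.68% + 23% = 65.93%.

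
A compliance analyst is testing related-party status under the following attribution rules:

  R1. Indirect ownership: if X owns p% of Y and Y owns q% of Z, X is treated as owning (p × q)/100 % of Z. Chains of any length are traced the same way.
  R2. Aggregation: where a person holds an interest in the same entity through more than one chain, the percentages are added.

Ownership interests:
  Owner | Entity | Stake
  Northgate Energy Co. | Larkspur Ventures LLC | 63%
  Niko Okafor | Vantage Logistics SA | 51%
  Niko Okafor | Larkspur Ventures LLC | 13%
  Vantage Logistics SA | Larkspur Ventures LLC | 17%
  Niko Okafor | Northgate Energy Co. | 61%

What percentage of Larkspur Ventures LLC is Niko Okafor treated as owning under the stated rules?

60.1%

Chain via Northgate Energy Co. (R1): 61% × 63% = 38.43% of Larkspur Ventures LLC.
Chain via Vantage Logistics SA (R1): 51% × 17% = 8.67% of Larkspur Ventures LLC.
Direct interest in Larkspur Ventures LLC: 13%.
Aggregating (R2): 38.43% + 8.67% + 13% = 60.1%.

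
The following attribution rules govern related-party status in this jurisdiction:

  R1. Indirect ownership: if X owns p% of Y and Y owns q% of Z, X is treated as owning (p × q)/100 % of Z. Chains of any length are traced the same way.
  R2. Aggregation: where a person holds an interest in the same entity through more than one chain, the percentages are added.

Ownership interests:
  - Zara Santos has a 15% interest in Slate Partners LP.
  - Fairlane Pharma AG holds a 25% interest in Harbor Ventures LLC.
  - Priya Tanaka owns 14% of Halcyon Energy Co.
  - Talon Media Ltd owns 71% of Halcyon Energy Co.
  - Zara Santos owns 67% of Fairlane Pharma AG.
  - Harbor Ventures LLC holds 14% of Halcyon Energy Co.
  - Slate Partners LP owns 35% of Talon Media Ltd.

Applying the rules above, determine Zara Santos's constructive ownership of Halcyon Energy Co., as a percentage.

6.0725%

Chain via Slate Partners LP → Talon Media Ltd (R1): 15% × 35% × 71% = 3.7275% of Halcyon Energy Co.
Chain via Fairlane Pharma AG → Harbor Ventures LLC (R1): 67% × 25% × 14% = 2.345% of Halcyon Energy Co.
Aggregating (R2): 3.7275% + 2.345% = 6.0725%.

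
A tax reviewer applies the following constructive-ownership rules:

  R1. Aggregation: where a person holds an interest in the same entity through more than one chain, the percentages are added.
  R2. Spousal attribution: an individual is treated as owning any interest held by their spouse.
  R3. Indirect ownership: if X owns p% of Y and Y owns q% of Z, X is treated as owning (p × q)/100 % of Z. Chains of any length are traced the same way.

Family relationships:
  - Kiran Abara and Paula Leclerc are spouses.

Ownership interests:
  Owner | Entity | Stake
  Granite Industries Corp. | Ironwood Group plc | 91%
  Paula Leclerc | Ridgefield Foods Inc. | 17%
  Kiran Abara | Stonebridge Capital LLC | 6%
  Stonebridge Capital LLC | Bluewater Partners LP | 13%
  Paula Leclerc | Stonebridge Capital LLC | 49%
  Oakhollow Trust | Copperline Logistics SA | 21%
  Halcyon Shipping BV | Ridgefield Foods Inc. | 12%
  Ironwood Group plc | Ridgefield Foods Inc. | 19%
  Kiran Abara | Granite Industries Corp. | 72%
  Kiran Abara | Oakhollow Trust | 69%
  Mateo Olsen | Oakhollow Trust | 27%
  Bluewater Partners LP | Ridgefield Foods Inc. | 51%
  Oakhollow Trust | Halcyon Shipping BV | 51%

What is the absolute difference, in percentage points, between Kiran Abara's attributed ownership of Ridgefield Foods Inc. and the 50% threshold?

By spousal attribution (R2), Kiran Abara is treated as also owning Paula Leclerc's interest in Stonebridge Capital LLC, giving 6% + 49% = 55%.
By spousal attribution (R2), Kiran Abara is treated as owning Paula Leclerc's 17% interest in Ridgefield Foods Inc.
Chain via Stonebridge Capital LLC → Bluewater Partners LP (R3): 55% × 13% × 51% = 3.6465% of Ridgefield Foods Inc.
Chain via Oakhollow Trust → Halcyon Shipping BV (R3): 69% × 51% × 12% = 4.2228% of Ridgefield Foods Inc.
Chain via Granite Industries Corp. → Ironwood Group plc (R3): 72% × 91% × 19% = 12.4488% of Ridgefield Foods Inc.
Direct interest in Ridgefield Foods Inc: 17%.
Aggregating (R1): 3.6465% + 4.2228% + 12.4488% + 17% = 37.3181%.
37.3181% falls short of the 50% threshold by 12.6819 percentage points.

12.6819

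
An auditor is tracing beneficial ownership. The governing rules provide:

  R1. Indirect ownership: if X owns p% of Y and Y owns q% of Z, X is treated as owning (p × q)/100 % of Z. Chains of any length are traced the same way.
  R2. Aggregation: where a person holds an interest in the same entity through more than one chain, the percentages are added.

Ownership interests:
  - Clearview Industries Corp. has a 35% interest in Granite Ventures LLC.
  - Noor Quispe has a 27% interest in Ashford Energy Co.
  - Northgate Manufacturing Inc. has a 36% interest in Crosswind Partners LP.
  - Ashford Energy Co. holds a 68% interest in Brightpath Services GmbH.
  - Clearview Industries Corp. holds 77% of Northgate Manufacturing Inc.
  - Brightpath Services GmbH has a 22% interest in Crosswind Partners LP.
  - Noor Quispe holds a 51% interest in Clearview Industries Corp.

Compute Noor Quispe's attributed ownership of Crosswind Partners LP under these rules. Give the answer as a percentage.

Chain via Ashford Energy Co. → Brightpath Services GmbH (R1): 27% × 68% × 22% = 4.0392% of Crosswind Partners LP.
Chain via Clearview Industries Corp. → Northgate Manufacturing Inc. (R1): 51% × 77% × 36% = 14.1372% of Crosswind Partners LP.
Aggregating (R2): 4.0392% + 14.1372% = 18.1764%.

18.1764%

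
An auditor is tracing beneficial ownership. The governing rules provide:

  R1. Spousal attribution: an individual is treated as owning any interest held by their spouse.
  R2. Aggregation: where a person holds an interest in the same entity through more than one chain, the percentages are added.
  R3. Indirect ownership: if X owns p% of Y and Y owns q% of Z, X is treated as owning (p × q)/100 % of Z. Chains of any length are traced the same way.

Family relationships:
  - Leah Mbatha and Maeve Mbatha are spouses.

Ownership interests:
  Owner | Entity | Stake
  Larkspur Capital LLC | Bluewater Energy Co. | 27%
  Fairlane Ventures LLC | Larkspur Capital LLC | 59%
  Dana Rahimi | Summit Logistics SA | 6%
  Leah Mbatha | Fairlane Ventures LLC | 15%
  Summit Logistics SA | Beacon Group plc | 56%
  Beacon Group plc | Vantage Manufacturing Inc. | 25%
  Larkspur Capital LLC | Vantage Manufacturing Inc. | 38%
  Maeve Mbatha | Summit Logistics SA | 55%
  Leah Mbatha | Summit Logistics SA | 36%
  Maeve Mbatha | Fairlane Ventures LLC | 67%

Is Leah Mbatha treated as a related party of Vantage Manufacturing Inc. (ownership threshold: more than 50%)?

No

By spousal attribution (R1), Leah Mbatha is treated as also owning Maeve Mbatha's interest in Summit Logistics SA, giving 36% + 55% = 91%.
By spousal attribution (R1), Leah Mbatha is treated as also owning Maeve Mbatha's interest in Fairlane Ventures LLC, giving 15% + 67% = 82%.
Chain via Summit Logistics SA → Beacon Group plc (R3): 91% × 56% × 25% = 12.74% of Vantage Manufacturing Inc.
Chain via Fairlane Ventures LLC → Larkspur Capital LLC (R3): 82% × 59% × 38% = 18.3844% of Vantage Manufacturing Inc.
Aggregating (R2): 12.74% + 18.3844% = 31.1244%.
31.1244% does not exceed the 50% threshold, so Leah is not a related party to Vantage Manufacturing Inc.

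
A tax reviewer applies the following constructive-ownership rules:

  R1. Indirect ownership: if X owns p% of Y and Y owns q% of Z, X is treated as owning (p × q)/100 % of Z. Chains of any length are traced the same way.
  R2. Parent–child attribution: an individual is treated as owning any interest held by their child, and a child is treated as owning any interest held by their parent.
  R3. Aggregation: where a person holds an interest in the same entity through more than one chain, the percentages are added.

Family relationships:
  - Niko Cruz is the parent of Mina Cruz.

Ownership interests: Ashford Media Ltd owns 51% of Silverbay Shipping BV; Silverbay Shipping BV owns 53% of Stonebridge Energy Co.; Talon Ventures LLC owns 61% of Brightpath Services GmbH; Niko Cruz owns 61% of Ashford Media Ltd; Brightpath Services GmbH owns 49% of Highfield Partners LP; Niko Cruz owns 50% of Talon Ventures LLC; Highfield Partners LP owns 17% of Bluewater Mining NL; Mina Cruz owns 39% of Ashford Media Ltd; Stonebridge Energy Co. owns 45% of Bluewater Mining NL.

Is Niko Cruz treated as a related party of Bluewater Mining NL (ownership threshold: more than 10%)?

By parent–child attribution (R2), Niko Cruz is treated as also owning Mina Cruz's interest in Ashford Media Ltd, giving 61% + 39% = 100%.
Chain via Talon Ventures LLC → Brightpath Services GmbH → Highfield Partners LP (R1): 50% × 61% × 49% × 17% = 2.54065% of Bluewater Mining NL.
Chain via Ashford Media Ltd → Silverbay Shipping BV → Stonebridge Energy Co. (R1): 100% × 51% × 53% × 45% = 12.1635% of Bluewater Mining NL.
Aggregating (R3): 2.54065% + 12.1635% = 14.70415%.
14.70415% exceeds the 10% threshold, so Niko is a related party to Bluewater Mining NL.

Yes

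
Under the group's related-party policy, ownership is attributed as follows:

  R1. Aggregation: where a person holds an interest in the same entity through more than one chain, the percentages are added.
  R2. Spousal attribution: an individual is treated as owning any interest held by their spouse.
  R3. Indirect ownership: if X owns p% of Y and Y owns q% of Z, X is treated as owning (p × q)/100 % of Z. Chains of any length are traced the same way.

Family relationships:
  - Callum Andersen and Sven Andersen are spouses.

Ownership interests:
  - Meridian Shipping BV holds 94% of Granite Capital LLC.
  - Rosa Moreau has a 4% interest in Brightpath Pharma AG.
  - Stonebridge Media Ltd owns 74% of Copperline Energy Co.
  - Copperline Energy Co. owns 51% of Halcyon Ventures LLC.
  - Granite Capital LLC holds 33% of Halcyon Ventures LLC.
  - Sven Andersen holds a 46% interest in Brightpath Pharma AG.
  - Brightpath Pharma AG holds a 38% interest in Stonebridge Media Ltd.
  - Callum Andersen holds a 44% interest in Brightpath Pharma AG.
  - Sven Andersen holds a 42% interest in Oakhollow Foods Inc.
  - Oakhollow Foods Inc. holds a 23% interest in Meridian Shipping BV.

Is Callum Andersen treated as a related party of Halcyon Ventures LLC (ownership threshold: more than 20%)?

No

By spousal attribution (R2), Callum Andersen is treated as also owning Sven Andersen's interest in Brightpath Pharma AG, giving 44% + 46% = 90%.
By spousal attribution (R2), Callum Andersen is treated as owning Sven Andersen's 42% interest in Oakhollow Foods Inc.
Chain via Brightpath Pharma AG → Stonebridge Media Ltd → Copperline Energy Co. (R3): 90% × 38% × 74% × 51% = 12.90708% of Halcyon Ventures LLC.
Chain via Oakhollow Foods Inc. → Meridian Shipping BV → Granite Capital LLC (R3): 42% × 23% × 94% × 33% = 2.996532% of Halcyon Ventures LLC.
Aggregating (R1): 12.90708% + 2.996532% = 15.903612%.
15.903612% does not exceed the 20% threshold, so Callum is not a related party to Halcyon Ventures LLC.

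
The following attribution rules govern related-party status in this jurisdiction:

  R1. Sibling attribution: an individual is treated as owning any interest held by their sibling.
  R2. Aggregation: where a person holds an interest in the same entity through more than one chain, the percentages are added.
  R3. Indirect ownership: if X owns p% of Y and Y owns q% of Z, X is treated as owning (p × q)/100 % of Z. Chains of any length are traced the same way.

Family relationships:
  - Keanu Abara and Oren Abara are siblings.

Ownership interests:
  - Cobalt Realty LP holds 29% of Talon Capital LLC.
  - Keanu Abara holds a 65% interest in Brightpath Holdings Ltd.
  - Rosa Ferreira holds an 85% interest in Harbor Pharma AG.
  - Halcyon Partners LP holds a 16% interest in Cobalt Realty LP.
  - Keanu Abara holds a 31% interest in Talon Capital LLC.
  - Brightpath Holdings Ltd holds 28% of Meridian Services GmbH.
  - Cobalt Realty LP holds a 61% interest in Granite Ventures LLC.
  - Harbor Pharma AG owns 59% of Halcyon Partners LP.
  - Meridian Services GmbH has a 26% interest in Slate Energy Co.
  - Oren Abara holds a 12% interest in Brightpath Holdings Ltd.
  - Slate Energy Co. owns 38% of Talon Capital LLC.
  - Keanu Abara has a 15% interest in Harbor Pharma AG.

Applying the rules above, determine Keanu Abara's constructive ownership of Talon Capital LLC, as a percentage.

33.540768%

By sibling attribution (R1), Keanu Abara is treated as also owning Oren Abara's interest in Brightpath Holdings Ltd, giving 65% + 12% = 77%.
Chain via Brightpath Holdings Ltd → Meridian Services GmbH → Slate Energy Co. (R3): 77% × 28% × 26% × 38% = 2.130128% of Talon Capital LLC.
Chain via Harbor Pharma AG → Halcyon Partners LP → Cobalt Realty LP (R3): 15% × 59% × 16% × 29% = 0.41064% of Talon Capital LLC.
Direct interest in Talon Capital LLC: 31%.
Aggregating (R2): 2.130128% + 0.41064% + 31% = 33.540768%.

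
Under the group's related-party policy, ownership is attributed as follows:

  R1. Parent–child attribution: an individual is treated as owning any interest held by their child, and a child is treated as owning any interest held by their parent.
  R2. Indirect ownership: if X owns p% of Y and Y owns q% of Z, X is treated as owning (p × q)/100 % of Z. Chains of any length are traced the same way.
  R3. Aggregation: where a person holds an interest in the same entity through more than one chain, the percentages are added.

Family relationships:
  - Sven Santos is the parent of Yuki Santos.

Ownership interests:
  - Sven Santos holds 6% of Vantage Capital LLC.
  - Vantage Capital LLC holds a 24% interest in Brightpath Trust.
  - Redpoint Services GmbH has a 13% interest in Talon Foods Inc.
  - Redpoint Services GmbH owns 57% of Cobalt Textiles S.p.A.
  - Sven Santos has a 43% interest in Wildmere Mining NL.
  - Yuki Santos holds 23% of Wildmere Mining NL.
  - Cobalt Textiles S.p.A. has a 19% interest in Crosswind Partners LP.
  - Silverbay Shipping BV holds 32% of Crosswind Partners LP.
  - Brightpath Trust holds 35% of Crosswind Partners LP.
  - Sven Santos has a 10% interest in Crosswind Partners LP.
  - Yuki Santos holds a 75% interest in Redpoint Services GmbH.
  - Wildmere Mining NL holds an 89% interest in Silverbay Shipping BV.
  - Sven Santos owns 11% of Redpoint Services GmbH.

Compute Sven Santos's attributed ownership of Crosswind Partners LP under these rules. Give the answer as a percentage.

38.6146%

By parent–child attribution (R1), Sven Santos is treated as also owning Yuki Santos's interest in Redpoint Services GmbH, giving 11% + 75% = 86%.
By parent–child attribution (R1), Sven Santos is treated as also owning Yuki Santos's interest in Wildmere Mining NL, giving 43% + 23% = 66%.
Chain via Vantage Capital LLC → Brightpath Trust (R2): 6% × 24% × 35% = 0.504% of Crosswind Partners LP.
Chain via Redpoint Services GmbH → Cobalt Textiles S.p.A. (R2): 86% × 57% × 19% = 9.3138% of Crosswind Partners LP.
Chain via Wildmere Mining NL → Silverbay Shipping BV (R2): 66% × 89% × 32% = 18.7968% of Crosswind Partners LP.
Direct interest in Crosswind Partners LP: 10%.
Aggregating (R3): 0.504% + 9.3138% + 18.7968% + 10% = 38.6146%.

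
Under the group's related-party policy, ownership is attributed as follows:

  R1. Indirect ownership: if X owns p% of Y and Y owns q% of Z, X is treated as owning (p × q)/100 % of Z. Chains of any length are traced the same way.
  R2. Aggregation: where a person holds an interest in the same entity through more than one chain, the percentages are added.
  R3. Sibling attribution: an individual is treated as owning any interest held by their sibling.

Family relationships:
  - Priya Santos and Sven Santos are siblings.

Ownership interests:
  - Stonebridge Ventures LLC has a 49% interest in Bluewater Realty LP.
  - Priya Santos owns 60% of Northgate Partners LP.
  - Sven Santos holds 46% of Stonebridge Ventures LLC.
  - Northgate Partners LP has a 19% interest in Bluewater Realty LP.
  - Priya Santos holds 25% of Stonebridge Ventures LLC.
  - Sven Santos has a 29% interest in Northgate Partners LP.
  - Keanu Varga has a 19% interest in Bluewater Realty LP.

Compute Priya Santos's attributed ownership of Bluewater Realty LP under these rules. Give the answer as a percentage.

By sibling attribution (R3), Priya Santos is treated as also owning Sven Santos's interest in Northgate Partners LP, giving 60% + 29% = 89%.
By sibling attribution (R3), Priya Santos is treated as also owning Sven Santos's interest in Stonebridge Ventures LLC, giving 25% + 46% = 71%.
Chain via Northgate Partners LP (R1): 89% × 19% = 16.91% of Bluewater Realty LP.
Chain via Stonebridge Ventures LLC (R1): 71% × 49% = 34.79% of Bluewater Realty LP.
Aggregating (R2): 16.91% + 34.79% = 51.7%.

51.7%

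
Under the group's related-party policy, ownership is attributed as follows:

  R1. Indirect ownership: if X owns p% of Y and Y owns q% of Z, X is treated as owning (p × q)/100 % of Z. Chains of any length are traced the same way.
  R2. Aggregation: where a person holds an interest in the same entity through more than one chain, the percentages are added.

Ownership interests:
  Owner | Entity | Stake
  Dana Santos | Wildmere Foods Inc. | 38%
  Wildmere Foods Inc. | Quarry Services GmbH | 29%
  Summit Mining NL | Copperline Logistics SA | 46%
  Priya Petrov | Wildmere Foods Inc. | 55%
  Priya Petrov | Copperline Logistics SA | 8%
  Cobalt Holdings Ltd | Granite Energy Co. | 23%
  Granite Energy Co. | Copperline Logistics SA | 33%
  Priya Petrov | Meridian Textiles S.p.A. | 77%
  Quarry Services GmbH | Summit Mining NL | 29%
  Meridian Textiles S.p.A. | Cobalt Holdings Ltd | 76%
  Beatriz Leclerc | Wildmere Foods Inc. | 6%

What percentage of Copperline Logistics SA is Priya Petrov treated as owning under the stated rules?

14.569398%

Chain via Meridian Textiles S.p.A. → Cobalt Holdings Ltd → Granite Energy Co. (R1): 77% × 76% × 23% × 33% = 4.441668% of Copperline Logistics SA.
Chain via Wildmere Foods Inc. → Quarry Services GmbH → Summit Mining NL (R1): 55% × 29% × 29% × 46% = 2.12773% of Copperline Logistics SA.
Direct interest in Copperline Logistics SA: 8%.
Aggregating (R2): 4.441668% + 2.12773% + 8% = 14.569398%.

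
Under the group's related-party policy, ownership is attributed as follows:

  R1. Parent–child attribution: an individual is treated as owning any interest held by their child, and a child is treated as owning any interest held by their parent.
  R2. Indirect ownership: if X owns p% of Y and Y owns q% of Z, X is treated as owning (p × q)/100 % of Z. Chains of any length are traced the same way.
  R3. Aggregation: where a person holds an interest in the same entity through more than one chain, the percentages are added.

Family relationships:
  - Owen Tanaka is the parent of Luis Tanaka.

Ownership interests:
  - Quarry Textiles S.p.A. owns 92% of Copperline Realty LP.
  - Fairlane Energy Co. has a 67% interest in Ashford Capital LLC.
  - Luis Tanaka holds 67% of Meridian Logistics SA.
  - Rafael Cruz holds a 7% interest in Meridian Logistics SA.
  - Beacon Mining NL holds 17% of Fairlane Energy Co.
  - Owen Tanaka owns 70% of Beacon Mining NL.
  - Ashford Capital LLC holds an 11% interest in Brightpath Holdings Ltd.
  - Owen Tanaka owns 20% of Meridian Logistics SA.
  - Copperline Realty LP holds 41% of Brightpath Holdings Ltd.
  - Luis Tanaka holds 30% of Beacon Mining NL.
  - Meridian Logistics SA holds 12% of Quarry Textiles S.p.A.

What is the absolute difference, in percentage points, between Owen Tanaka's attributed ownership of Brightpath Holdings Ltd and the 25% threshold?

By parent–child attribution (R1), Owen Tanaka is treated as also owning Luis Tanaka's interest in Beacon Mining NL, giving 70% + 30% = 100%.
By parent–child attribution (R1), Owen Tanaka is treated as also owning Luis Tanaka's interest in Meridian Logistics SA, giving 20% + 67% = 87%.
Chain via Beacon Mining NL → Fairlane Energy Co. → Ashford Capital LLC (R2): 100% × 17% × 67% × 11% = 1.2529% of Brightpath Holdings Ltd.
Chain via Meridian Logistics SA → Quarry Textiles S.p.A. → Copperline Realty LP (R2): 87% × 12% × 92% × 41% = 3.937968% of Brightpath Holdings Ltd.
Aggregating (R3): 1.2529% + 3.937968% = 5.190868%.
5.190868% falls short of the 25% threshold by 19.809132 percentage points.

19.809132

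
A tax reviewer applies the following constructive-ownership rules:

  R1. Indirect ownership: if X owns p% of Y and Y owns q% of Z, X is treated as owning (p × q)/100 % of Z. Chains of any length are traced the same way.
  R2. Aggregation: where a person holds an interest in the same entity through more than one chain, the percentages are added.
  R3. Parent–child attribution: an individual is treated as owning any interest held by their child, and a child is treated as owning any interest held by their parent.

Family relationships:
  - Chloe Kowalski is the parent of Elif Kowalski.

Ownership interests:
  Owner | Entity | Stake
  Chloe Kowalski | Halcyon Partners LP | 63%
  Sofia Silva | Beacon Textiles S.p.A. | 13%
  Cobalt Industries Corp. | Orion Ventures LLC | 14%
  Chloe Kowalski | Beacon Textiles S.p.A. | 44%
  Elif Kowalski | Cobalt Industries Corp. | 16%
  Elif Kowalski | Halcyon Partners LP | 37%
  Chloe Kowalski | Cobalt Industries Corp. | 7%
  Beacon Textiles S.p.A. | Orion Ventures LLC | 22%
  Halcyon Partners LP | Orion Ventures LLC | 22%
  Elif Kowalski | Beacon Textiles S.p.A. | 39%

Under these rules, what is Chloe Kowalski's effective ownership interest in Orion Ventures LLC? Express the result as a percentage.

By parent–child attribution (R3), Chloe Kowalski is treated as also owning Elif Kowalski's interest in Beacon Textiles S.p.A, giving 44% + 39% = 83%.
By parent–child attribution (R3), Chloe Kowalski is treated as also owning Elif Kowalski's interest in Cobalt Industries Corp, giving 7% + 16% = 23%.
By parent–child attribution (R3), Chloe Kowalski is treated as also owning Elif Kowalski's interest in Halcyon Partners LP, giving 63% + 37% = 100%.
Chain via Beacon Textiles S.p.A. (R1): 83% × 22% = 18.26% of Orion Ventures LLC.
Chain via Cobalt Industries Corp. (R1): 23% × 14% = 3.22% of Orion Ventures LLC.
Chain via Halcyon Partners LP (R1): 100% × 22% = 22% of Orion Ventures LLC.
Aggregating (R2): 18.26% + 3.22% + 22% = 43.48%.

43.48%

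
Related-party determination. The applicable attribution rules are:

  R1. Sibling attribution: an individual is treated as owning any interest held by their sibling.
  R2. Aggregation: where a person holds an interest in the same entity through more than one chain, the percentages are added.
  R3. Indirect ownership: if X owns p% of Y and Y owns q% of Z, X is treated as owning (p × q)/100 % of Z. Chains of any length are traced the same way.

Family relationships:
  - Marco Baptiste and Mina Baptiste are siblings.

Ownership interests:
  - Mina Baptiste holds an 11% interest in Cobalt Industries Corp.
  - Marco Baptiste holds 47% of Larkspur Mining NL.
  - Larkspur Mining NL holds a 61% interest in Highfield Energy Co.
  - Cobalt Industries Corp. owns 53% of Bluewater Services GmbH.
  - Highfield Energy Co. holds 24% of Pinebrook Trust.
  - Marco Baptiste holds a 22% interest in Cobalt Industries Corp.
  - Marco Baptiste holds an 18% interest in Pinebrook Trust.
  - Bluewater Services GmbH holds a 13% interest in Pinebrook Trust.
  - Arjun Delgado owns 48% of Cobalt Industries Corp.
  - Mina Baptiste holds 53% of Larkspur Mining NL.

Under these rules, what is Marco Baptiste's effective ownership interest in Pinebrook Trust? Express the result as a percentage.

34.9137%

By sibling attribution (R1), Marco Baptiste is treated as also owning Mina Baptiste's interest in Larkspur Mining NL, giving 47% + 53% = 100%.
By sibling attribution (R1), Marco Baptiste is treated as also owning Mina Baptiste's interest in Cobalt Industries Corp, giving 22% + 11% = 33%.
Chain via Larkspur Mining NL → Highfield Energy Co. (R3): 100% × 61% × 24% = 14.64% of Pinebrook Trust.
Chain via Cobalt Industries Corp. → Bluewater Services GmbH (R3): 33% × 53% × 13% = 2.2737% of Pinebrook Trust.
Direct interest in Pinebrook Trust: 18%.
Aggregating (R2): 14.64% + 2.2737% + 18% = 34.9137%.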